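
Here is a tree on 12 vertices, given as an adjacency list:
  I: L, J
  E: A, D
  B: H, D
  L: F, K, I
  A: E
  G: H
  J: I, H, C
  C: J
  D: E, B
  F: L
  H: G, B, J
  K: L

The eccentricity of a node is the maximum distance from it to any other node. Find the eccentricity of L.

7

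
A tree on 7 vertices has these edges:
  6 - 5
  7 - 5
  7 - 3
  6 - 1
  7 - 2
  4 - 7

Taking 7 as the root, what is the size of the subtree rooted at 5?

3

The subtree rooted at 5 contains: 5, 6, 1 — 3 nodes.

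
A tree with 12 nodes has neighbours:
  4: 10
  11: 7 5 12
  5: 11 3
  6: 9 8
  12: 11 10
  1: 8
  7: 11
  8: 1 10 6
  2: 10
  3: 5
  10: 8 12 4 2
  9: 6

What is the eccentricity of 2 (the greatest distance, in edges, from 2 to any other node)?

Distances from 2 peak at 5, attained at 3.
2-10-12-11-5-3

5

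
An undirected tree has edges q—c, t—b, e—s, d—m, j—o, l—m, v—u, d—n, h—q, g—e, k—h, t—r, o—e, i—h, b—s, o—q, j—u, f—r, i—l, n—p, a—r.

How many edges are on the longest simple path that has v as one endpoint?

11

Distances from v peak at 11, attained at p.
v – u – j – o – q – h – i – l – m – d – n – p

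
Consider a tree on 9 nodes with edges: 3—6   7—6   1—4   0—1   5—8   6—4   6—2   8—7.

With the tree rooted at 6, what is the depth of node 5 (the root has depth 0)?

3

Climbing from 5 to the root: 5–8–7–6. That's 3 steps.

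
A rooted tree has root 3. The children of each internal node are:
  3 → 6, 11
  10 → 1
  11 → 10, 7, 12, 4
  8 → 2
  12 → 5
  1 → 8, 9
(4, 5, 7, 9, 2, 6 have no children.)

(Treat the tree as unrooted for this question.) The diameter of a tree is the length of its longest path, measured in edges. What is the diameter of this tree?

6

BFS from 2 reaches 6 last, at distance 6; BFS from 6 confirms no node is farther.
Path: 2-8-1-10-11-3-6.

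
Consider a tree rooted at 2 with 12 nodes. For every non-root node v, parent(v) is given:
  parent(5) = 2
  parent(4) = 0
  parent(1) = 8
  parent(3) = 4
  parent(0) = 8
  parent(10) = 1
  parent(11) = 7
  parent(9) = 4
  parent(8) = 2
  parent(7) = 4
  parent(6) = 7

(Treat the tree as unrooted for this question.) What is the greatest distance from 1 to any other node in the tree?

5

The node farthest from 1 is 11 (6 also at distance 5), via 1 – 8 – 0 – 4 – 7 – 11 — 5 edges.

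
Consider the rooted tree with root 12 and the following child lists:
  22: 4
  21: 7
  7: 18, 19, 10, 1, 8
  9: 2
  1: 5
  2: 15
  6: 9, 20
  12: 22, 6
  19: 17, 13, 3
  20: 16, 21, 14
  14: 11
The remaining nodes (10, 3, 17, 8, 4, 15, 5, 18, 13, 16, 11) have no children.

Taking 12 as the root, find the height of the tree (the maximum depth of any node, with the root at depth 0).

A deepest node is 13, reached by 12 – 6 – 20 – 21 – 7 – 19 – 13.
That path has 6 edges, so the height is 6.

6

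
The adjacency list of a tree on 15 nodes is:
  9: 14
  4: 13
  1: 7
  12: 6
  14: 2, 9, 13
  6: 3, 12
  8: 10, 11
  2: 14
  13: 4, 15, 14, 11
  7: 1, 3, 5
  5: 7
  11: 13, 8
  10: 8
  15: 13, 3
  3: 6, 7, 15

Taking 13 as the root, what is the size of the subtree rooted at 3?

The subtree rooted at 3 contains: 3, 7, 6, 5, 1, 12 — 6 nodes.

6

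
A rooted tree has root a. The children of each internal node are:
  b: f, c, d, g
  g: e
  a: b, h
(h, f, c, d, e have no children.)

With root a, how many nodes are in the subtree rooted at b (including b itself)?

Descendants of b (including itself): b, g, c, f, d, e. That's 6.

6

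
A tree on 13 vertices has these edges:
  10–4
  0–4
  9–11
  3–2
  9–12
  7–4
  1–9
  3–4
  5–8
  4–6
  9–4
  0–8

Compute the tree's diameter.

5

Starting from 5, a farthest node is 12 at distance 5.
One longest path: 5 - 8 - 0 - 4 - 9 - 12.
So the diameter is 5.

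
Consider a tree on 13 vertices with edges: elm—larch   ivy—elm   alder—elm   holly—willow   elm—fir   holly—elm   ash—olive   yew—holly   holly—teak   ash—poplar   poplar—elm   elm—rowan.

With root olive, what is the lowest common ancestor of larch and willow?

larch's ancestor chain is larch, elm, poplar, ash, olive and willow's is willow, holly, elm, poplar, ash, olive; they first meet at elm.

elm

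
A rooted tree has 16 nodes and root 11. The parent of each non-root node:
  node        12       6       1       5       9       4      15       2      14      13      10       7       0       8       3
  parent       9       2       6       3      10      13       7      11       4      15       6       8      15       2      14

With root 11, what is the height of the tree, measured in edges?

9

5 sits deepest: 11-2-8-7-15-13-4-14-3-5 — 9 edges from the root.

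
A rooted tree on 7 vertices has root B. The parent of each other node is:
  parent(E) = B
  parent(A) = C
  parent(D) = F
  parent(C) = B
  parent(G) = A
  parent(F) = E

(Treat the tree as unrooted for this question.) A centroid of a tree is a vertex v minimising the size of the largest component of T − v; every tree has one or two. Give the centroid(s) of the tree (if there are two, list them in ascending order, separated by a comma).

B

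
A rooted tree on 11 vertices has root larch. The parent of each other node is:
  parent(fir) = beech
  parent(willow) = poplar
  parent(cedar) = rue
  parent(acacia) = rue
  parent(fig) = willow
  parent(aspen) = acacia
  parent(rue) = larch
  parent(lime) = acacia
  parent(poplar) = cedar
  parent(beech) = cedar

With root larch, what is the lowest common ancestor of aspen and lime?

Path aspen→root: aspen acacia rue larch; path lime→root: lime acacia rue larch.
First common node: acacia.

acacia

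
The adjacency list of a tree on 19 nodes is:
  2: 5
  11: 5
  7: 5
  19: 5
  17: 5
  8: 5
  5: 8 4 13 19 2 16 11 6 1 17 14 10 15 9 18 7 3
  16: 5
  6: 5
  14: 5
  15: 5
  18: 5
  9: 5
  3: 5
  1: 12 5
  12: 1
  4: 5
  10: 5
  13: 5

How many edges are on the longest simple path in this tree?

3

BFS from 12 reaches 9 last, at distance 3; BFS from 9 confirms no node is farther.
Path: 12 - 1 - 5 - 9.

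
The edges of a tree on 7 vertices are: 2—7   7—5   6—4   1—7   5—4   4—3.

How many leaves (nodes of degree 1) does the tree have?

4

The leaves are 1, 2, 3, 6.
That is 4 leaves.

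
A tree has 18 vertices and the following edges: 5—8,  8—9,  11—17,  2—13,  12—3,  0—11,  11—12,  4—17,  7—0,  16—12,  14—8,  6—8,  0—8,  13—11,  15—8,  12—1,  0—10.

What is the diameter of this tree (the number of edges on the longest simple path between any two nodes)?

BFS from 9 reaches 2 last, at distance 5; BFS from 2 confirms no node is farther.
Path: 9 - 8 - 0 - 11 - 13 - 2.

5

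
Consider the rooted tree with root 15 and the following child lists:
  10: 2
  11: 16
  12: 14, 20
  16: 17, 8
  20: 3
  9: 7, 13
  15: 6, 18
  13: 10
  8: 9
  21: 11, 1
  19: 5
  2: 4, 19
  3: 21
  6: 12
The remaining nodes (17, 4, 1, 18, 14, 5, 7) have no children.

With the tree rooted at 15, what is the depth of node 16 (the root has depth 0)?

7

Path from 15 to 16: 15 – 6 – 12 – 20 – 3 – 21 – 11 – 16, which has 7 edges.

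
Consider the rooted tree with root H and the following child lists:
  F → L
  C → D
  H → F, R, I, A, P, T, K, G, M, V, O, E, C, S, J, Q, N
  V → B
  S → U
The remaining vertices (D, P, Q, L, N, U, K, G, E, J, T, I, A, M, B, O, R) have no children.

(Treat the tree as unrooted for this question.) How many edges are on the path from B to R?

3

The path is B - V - H - R, which has 3 edges.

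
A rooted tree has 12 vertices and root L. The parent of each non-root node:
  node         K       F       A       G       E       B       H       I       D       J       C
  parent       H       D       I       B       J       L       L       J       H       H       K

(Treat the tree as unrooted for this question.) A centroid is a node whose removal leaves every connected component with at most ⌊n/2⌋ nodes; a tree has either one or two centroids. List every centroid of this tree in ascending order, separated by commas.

Delete H: the remaining components have sizes 4, 3, 2, 2. Max 4 ≤ 6, so H is a centroid.
No neighbour of H does as well, so H is the unique centroid.

H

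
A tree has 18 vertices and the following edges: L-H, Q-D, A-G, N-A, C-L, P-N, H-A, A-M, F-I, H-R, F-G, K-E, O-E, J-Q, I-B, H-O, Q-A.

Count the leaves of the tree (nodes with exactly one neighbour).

The leaves are B, C, D, J, K, M, P, R.
That is 8 leaves.

8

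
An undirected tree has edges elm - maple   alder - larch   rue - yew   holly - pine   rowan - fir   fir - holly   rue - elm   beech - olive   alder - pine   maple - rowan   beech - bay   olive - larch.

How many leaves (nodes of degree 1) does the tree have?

2

Degree-1 nodes: bay, yew — 2 of them.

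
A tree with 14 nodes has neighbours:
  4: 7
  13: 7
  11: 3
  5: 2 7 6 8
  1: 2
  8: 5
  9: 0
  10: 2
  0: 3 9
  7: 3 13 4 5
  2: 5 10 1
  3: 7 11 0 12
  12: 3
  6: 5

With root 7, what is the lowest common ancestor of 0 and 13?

7

Path 0→root: 0 3 7; path 13→root: 13 7.
First common node: 7.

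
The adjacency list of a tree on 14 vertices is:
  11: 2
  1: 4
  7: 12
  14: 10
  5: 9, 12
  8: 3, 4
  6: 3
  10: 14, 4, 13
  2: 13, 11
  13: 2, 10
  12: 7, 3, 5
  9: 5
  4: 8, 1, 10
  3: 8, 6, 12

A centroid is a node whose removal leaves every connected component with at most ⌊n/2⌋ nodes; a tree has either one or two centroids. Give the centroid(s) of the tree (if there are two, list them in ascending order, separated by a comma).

Removing 4 splits the tree into components of sizes 7, 5, 1; the largest is 7 ≤ ⌊14/2⌋ = 7.
8 is adjacent to 4 and is also a centroid (the largest component after removing it is likewise 7).

4, 8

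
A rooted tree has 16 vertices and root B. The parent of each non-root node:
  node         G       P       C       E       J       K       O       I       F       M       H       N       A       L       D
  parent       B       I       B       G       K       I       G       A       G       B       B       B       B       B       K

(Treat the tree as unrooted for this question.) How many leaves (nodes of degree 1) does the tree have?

Degree-1 nodes: C, D, E, F, H, J, L, M, N, O, P — 11 of them.

11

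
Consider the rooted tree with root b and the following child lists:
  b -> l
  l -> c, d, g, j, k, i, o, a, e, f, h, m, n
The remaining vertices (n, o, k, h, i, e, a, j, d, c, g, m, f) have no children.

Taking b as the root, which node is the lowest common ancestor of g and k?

l

Path g→root: g l b; path k→root: k l b.
First common node: l.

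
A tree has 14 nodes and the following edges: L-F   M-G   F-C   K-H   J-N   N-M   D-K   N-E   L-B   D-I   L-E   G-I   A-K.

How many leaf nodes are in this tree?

5

Degree-1 nodes: A, B, C, H, J — 5 of them.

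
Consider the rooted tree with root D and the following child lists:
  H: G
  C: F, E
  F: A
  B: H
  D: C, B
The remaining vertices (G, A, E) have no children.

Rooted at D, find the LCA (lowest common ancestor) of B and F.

B's ancestor chain is B, D and F's is F, C, D; they first meet at D.

D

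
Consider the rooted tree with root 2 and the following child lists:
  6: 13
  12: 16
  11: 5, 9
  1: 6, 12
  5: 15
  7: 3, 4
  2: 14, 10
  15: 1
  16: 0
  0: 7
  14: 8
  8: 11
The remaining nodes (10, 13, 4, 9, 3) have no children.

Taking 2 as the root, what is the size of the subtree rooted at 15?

The subtree rooted at 15 contains: 15, 1, 6, 12, 13, 16, 0, 7, 3, 4 — 10 nodes.

10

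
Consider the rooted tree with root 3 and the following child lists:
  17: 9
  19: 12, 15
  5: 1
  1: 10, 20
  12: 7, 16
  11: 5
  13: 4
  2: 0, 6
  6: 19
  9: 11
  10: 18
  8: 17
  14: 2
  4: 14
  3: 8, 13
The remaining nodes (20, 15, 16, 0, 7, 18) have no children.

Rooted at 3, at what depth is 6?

Path from 3 to 6: 3 → 13 → 4 → 14 → 2 → 6, which has 5 edges.

5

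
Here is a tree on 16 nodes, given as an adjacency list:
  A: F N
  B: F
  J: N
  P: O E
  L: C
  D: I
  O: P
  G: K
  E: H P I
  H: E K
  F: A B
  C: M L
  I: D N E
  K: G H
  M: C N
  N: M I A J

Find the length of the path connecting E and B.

E – I – N – A – F – B: 5 edges.

5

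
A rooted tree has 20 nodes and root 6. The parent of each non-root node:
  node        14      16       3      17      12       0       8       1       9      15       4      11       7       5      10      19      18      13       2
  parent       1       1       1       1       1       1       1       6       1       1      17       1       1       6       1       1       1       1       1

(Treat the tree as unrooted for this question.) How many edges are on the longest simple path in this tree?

4

A longest path is 5-6-1-17-4, with 4 edges.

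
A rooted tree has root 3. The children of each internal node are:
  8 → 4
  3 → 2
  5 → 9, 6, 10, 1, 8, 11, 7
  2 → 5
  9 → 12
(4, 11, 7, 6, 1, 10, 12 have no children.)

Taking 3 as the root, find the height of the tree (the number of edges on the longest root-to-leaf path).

4 sits deepest: 3–2–5–8–4 — 4 edges from the root.

4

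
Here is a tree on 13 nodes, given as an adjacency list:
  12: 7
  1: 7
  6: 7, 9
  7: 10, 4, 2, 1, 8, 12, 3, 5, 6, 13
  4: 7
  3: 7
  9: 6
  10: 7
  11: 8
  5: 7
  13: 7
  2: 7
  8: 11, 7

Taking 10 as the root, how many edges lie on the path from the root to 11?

Path from 10 to 11: 10–7–8–11, which has 3 edges.

3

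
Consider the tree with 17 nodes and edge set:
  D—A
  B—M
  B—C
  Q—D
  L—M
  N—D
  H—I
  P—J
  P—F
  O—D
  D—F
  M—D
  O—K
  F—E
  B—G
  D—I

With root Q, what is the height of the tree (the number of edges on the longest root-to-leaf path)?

A deepest node is C, reached by Q → D → M → B → C.
That path has 4 edges, so the height is 4.

4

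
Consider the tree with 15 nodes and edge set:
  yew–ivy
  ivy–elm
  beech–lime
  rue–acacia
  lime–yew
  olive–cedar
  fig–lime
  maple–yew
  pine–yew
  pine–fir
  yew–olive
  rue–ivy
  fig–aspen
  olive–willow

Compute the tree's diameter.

BFS from acacia reaches aspen last, at distance 6; BFS from aspen confirms no node is farther.
Path: acacia–rue–ivy–yew–lime–fig–aspen.

6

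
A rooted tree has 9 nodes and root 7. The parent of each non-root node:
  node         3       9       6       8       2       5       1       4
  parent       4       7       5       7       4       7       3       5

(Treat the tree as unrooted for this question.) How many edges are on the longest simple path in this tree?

5

Starting from 8, a farthest node is 1 at distance 5.
One longest path: 8 – 7 – 5 – 4 – 3 – 1.
So the diameter is 5.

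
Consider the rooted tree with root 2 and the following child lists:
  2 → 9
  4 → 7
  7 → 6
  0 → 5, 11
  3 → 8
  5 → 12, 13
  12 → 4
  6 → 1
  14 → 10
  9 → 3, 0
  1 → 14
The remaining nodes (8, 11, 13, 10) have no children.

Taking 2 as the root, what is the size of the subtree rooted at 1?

Descendants of 1 (including itself): 1, 14, 10. That's 3.

3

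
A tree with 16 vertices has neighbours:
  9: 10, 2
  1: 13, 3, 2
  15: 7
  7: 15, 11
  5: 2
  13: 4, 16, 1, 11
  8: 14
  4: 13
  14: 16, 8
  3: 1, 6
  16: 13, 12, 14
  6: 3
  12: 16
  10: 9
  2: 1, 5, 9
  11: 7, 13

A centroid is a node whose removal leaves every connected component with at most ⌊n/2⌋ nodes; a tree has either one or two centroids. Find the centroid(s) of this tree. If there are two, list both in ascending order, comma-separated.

13

If 13 is removed the pieces have sizes 7, 4, 3, 1, all ≤ ⌊16/2⌋ = 8.
Every other node leaves some component of size > 8, so the centroid is unique.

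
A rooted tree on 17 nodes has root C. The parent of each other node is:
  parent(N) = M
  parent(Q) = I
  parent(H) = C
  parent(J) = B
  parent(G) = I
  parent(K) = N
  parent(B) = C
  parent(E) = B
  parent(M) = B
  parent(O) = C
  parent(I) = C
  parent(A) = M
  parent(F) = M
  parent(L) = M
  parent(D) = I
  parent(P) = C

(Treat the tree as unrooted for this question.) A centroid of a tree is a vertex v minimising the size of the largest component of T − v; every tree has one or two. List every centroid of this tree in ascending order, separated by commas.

B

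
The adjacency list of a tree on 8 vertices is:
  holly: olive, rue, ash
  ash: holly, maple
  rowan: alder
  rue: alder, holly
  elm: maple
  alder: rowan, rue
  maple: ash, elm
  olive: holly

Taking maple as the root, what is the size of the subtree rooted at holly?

The subtree rooted at holly contains: holly, rue, olive, alder, rowan — 5 nodes.

5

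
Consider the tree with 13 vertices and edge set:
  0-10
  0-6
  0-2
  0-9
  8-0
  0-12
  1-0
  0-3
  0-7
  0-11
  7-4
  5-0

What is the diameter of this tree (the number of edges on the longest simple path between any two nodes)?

3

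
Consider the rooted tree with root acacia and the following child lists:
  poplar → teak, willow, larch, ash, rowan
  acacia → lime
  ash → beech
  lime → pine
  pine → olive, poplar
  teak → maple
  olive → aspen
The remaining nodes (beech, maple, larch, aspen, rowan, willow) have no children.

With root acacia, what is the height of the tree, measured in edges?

The longest root-to-leaf path is acacia → lime → pine → poplar → teak → maple (5 edges).

5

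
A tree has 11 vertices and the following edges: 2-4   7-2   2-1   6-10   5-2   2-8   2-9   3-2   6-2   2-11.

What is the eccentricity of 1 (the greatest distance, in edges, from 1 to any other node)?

3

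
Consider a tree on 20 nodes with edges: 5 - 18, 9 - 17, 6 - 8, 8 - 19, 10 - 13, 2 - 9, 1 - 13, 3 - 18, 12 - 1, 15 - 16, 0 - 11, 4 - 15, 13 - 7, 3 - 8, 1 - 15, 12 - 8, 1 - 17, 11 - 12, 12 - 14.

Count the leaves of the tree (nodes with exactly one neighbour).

Degree-1 nodes: 0, 2, 4, 5, 6, 7, 10, 14, 16, 19 — 10 of them.

10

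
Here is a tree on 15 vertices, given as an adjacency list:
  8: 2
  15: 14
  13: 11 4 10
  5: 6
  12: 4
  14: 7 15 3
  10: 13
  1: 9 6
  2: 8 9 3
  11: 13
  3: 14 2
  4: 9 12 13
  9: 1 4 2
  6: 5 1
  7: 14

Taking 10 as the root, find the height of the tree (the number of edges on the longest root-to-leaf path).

7 sits deepest: 10 – 13 – 4 – 9 – 2 – 3 – 14 – 7 — 7 edges from the root.

7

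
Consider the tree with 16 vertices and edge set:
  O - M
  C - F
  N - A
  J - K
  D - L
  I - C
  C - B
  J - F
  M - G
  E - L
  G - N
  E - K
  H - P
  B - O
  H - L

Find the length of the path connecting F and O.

3

Walking from F: F - C - B - O. Length 3.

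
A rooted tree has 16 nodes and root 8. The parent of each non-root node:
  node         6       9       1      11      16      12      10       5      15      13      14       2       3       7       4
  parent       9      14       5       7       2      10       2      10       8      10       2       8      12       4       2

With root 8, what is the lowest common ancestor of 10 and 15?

8

Ancestors of 10 (toward the root): 10, 2, 8.
Ancestors of 15: 15, 8.
The deepest node appearing in both lists is 8.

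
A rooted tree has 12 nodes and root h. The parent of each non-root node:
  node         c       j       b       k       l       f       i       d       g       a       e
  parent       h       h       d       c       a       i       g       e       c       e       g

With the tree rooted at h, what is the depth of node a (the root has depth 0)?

4

h–c–g–e–a — 4 edges.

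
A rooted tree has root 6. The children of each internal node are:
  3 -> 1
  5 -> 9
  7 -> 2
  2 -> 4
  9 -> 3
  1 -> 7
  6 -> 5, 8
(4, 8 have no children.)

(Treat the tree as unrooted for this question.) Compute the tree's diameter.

8

Starting from 8, a farthest node is 4 at distance 8.
One longest path: 8 – 6 – 5 – 9 – 3 – 1 – 7 – 2 – 4.
So the diameter is 8.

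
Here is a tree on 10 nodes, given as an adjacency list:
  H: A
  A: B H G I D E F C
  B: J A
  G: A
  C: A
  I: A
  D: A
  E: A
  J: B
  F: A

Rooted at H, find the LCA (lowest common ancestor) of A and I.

Path A→root: A H; path I→root: I A H.
First common node: A.

A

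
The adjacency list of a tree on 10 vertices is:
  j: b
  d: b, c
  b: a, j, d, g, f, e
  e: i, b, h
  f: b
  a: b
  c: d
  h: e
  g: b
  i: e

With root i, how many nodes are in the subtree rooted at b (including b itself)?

7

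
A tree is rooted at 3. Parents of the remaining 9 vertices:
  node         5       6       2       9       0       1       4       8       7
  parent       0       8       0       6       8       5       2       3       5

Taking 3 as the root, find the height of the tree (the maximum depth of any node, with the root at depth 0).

4

The longest root-to-leaf path is 3–8–0–5–7 (4 edges).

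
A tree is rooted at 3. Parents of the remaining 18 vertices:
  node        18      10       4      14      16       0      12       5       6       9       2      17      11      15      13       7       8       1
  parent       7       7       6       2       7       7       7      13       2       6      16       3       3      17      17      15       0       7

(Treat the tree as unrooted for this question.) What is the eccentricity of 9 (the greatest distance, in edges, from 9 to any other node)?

The node farthest from 9 is 11 (5 also at distance 8), via 9–6–2–16–7–15–17–3–11 — 8 edges.

8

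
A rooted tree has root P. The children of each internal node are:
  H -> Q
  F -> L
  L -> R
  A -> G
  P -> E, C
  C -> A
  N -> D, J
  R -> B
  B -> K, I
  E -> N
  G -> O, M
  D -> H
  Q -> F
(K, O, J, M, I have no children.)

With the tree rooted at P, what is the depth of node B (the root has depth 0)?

9

P → E → N → D → H → Q → F → L → R → B — 9 edges.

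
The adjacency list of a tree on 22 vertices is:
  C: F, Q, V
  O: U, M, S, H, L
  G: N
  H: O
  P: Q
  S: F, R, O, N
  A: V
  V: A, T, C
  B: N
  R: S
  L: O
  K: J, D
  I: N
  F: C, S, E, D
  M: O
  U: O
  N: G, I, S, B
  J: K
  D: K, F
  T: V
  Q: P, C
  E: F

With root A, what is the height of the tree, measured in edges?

The longest root-to-leaf path is A–V–C–F–S–O–H (6 edges).

6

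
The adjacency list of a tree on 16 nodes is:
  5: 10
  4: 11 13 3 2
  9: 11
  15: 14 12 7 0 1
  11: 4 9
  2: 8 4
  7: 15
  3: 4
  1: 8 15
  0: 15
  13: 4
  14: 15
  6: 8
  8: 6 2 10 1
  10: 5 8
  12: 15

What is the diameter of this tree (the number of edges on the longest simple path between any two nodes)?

A longest path is 9 – 11 – 4 – 2 – 8 – 1 – 15 – 7, with 7 edges.

7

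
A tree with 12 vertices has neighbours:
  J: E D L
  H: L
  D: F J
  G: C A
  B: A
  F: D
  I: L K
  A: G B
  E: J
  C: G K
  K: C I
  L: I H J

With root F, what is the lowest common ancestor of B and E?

Ancestors of B (toward the root): B, A, G, C, K, I, L, J, D, F.
Ancestors of E: E, J, D, F.
The deepest node appearing in both lists is J.

J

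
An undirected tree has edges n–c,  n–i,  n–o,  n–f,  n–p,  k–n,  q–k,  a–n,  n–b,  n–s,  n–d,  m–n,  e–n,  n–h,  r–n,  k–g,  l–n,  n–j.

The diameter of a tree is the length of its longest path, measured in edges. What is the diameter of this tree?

Starting from q, a farthest node is h at distance 3.
One longest path: q–k–n–h.
So the diameter is 3.

3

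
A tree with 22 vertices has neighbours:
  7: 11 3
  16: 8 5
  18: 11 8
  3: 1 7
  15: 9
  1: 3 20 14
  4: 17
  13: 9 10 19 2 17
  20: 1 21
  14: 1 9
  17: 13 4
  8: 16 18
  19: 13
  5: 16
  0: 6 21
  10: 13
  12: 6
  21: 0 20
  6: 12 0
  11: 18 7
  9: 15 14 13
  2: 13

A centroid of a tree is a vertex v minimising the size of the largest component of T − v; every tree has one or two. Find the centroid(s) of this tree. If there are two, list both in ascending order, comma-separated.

If 1 is removed the pieces have sizes 9, 7, 5, all ≤ ⌊22/2⌋ = 11.
No neighbour of 1 does as well, so 1 is the unique centroid.

1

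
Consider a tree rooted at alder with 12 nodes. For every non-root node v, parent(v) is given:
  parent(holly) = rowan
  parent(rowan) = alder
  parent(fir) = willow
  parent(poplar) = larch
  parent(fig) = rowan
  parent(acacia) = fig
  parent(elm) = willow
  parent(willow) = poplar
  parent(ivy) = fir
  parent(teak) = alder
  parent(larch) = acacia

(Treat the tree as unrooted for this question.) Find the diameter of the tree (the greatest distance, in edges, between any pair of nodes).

Starting from teak, a farthest node is ivy at distance 9.
One longest path: teak-alder-rowan-fig-acacia-larch-poplar-willow-fir-ivy.
So the diameter is 9.

9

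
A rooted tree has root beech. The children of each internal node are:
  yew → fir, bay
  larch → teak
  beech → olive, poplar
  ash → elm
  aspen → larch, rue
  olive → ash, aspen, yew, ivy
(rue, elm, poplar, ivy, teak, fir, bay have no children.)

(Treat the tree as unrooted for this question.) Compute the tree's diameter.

BFS from teak reaches elm last, at distance 5; BFS from elm confirms no node is farther.
Path: teak – larch – aspen – olive – ash – elm.

5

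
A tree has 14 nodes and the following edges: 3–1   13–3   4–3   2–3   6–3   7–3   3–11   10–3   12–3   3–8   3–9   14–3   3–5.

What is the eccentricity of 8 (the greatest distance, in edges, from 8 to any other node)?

2

The node farthest from 8 is 4 (13, 7, 1, 9, 10, 12, 6, 5, 14, 11, 2 also at distance 2), via 8–3–4 — 2 edges.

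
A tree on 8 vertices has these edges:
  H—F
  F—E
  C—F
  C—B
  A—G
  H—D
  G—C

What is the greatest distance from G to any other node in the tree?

Distances from G peak at 4, attained at D.
G–C–F–H–D

4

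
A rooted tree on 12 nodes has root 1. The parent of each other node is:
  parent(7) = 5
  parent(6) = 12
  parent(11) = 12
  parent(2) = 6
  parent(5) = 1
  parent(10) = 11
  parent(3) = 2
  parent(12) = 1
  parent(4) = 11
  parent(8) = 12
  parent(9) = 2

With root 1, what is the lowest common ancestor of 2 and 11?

Ancestors of 2 (toward the root): 2, 6, 12, 1.
Ancestors of 11: 11, 12, 1.
The deepest node appearing in both lists is 12.

12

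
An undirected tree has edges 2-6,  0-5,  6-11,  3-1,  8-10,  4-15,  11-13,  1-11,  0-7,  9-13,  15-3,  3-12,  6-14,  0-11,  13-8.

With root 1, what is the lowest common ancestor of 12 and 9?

Path 12→root: 12 3 1; path 9→root: 9 13 11 1.
First common node: 1.

1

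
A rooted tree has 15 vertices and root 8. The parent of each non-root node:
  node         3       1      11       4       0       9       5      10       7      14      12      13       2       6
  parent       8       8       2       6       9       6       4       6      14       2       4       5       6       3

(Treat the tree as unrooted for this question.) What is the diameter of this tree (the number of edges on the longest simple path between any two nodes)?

A longest path is 13 - 5 - 4 - 6 - 3 - 8 - 1, with 6 edges.

6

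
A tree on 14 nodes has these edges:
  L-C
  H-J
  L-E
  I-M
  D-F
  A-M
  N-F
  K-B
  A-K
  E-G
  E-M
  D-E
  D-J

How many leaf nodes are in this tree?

The leaves are B, C, G, H, I, N.
That is 6 leaves.

6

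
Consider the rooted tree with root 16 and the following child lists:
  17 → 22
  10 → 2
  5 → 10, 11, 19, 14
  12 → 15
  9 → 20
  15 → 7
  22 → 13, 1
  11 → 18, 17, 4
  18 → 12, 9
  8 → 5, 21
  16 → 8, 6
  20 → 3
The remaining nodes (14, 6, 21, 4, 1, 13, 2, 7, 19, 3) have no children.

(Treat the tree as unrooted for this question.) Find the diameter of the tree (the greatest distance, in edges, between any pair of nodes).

Starting from 6, a farthest node is 3 at distance 8.
One longest path: 6-16-8-5-11-18-9-20-3.
So the diameter is 8.

8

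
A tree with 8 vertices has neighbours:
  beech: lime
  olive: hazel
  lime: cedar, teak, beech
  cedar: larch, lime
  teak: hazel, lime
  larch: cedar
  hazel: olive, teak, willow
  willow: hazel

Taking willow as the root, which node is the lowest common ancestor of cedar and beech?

cedar's ancestor chain is cedar, lime, teak, hazel, willow and beech's is beech, lime, teak, hazel, willow; they first meet at lime.

lime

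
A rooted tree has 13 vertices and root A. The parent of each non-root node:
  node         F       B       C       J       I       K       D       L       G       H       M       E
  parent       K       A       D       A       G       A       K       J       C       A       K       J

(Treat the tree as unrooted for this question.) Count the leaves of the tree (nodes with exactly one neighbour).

7

The leaves are B, E, F, H, I, L, M.
That is 7 leaves.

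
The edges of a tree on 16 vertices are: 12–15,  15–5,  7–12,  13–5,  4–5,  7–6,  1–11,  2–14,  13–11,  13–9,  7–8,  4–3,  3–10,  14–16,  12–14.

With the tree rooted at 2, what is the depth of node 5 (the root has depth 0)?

Climbing from 5 to the root: 5 → 15 → 12 → 14 → 2. That's 4 steps.

4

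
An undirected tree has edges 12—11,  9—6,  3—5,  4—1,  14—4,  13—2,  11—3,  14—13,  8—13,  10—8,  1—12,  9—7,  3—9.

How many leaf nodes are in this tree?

5

Degree-1 nodes: 2, 5, 6, 7, 10 — 5 of them.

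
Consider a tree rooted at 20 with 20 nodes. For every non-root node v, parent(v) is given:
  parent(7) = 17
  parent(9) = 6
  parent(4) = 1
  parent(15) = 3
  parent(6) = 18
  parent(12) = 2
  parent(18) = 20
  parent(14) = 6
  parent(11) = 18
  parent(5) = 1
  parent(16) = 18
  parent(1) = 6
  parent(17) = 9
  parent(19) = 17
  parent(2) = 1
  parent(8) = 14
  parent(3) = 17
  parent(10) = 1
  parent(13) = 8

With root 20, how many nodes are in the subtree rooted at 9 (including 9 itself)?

The subtree rooted at 9 contains: 9, 17, 3, 19, 7, 15 — 6 nodes.

6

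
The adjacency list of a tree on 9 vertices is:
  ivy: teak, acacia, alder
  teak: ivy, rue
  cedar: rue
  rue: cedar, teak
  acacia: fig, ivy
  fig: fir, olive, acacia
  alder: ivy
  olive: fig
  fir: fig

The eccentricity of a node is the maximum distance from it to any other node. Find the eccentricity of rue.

5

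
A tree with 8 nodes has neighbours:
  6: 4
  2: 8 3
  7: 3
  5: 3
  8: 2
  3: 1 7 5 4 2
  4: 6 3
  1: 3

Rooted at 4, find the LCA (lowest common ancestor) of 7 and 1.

Ancestors of 7 (toward the root): 7, 3, 4.
Ancestors of 1: 1, 3, 4.
The deepest node appearing in both lists is 3.

3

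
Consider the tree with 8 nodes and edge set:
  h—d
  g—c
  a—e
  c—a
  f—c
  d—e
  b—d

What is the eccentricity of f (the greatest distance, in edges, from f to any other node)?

5

A farthest node from f is b (h also at distance 5).
The path f – c – a – e – d – b has 5 edges.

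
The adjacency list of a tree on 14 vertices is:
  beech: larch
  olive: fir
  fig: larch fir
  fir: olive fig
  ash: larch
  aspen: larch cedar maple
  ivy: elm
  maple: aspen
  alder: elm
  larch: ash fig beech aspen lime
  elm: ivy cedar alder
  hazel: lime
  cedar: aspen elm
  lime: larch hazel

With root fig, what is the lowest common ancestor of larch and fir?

Path larch→root: larch fig; path fir→root: fir fig.
First common node: fig.

fig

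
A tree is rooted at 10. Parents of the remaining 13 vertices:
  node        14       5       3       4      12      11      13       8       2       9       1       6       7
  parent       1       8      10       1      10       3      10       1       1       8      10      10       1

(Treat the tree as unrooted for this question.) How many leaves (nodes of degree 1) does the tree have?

Degree-1 nodes: 2, 4, 5, 6, 7, 9, 11, 12, 13, 14 — 10 of them.

10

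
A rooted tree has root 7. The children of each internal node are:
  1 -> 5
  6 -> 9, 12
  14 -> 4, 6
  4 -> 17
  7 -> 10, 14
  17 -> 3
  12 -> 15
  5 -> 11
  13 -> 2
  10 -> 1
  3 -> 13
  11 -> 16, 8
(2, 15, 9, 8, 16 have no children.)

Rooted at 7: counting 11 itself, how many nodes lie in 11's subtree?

3

11's subtree: {11, 8, 16}, size 3.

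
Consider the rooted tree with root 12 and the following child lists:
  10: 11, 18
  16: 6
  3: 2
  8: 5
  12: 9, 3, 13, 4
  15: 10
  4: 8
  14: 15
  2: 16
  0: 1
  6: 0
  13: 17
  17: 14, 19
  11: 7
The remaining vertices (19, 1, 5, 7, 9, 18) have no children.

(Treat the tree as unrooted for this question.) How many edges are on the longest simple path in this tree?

13

Starting from 1, a farthest node is 7 at distance 13.
One longest path: 1–0–6–16–2–3–12–13–17–14–15–10–11–7.
So the diameter is 13.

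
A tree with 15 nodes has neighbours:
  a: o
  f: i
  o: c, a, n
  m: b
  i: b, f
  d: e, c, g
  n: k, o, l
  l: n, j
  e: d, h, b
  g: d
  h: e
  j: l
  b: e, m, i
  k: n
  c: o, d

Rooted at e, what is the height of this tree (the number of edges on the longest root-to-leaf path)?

6

The longest root-to-leaf path is e – d – c – o – n – l – j (6 edges).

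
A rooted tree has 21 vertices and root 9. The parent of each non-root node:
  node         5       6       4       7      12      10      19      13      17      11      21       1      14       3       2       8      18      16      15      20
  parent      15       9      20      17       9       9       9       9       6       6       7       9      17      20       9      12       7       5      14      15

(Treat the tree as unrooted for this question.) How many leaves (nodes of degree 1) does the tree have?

The leaves are 1, 2, 3, 4, 8, 10, 11, 13, 16, 18, 19, 21.
That is 12 leaves.

12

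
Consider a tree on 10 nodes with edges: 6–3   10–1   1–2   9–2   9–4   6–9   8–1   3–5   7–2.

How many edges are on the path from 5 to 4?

Walking from 5: 5–3–6–9–4. Length 4.

4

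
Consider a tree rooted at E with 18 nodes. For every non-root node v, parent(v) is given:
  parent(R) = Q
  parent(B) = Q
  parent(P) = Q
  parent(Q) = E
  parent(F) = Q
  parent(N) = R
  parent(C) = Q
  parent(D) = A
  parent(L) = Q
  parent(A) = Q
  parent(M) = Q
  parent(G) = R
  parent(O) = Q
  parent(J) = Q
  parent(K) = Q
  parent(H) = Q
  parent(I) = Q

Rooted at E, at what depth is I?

Climbing from I to the root: I → Q → E. That's 2 steps.

2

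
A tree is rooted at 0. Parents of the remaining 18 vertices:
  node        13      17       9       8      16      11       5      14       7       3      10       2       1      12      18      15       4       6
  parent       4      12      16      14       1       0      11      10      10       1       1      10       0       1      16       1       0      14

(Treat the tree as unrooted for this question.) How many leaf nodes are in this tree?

Degree-1 nodes: 2, 3, 5, 6, 7, 8, 9, 13, 15, 17, 18 — 11 of them.

11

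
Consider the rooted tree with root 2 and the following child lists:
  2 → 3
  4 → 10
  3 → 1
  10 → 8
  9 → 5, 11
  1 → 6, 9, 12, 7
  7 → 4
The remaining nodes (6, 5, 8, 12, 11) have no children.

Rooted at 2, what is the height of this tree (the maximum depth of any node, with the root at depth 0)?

6

A deepest node is 8, reached by 2-3-1-7-4-10-8.
That path has 6 edges, so the height is 6.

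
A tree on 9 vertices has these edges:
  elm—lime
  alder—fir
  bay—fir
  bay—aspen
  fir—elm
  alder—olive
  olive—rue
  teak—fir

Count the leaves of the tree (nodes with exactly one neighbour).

The leaves are aspen, lime, rue, teak.
That is 4 leaves.

4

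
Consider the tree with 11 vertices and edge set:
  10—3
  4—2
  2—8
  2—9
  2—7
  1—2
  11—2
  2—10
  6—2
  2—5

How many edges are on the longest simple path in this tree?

3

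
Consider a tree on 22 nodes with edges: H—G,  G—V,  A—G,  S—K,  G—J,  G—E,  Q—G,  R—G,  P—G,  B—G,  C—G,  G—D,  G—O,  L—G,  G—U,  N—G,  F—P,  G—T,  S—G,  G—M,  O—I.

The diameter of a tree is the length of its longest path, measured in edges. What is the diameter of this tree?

A longest path is K-S-G-P-F, with 4 edges.

4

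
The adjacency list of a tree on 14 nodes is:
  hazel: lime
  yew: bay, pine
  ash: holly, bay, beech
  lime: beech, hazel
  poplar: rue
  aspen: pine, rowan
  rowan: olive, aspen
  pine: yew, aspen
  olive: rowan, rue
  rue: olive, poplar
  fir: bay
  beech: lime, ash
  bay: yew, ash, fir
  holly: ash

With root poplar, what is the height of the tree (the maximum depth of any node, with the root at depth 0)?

hazel sits deepest: poplar–rue–olive–rowan–aspen–pine–yew–bay–ash–beech–lime–hazel — 11 edges from the root.

11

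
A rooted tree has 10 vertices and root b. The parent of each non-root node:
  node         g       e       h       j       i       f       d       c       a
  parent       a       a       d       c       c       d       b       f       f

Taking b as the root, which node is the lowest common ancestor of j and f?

f

Path j→root: j c f d b; path f→root: f d b.
First common node: f.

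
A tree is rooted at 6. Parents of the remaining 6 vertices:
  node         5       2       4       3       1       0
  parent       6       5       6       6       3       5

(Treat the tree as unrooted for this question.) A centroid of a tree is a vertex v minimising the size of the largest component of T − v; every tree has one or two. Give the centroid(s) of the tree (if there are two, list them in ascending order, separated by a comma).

If 6 is removed the pieces have sizes 3, 2, 1, all ≤ ⌊7/2⌋ = 3.
No neighbour of 6 does as well, so 6 is the unique centroid.

6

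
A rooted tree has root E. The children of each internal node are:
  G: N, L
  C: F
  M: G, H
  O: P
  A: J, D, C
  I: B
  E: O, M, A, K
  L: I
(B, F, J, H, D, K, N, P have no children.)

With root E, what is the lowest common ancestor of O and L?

E

Path O→root: O E; path L→root: L G M E.
First common node: E.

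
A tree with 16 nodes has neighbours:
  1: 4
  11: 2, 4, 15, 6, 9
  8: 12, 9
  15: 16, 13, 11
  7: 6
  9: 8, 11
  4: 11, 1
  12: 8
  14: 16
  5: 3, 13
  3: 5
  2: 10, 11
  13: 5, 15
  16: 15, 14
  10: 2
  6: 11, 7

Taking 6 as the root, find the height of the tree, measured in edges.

5

A deepest node is 3, reached by 6 → 11 → 15 → 13 → 5 → 3.
That path has 5 edges, so the height is 5.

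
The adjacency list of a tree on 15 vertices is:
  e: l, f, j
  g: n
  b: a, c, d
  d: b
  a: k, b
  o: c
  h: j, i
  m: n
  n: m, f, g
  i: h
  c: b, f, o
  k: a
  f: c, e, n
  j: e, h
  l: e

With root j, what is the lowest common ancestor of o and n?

f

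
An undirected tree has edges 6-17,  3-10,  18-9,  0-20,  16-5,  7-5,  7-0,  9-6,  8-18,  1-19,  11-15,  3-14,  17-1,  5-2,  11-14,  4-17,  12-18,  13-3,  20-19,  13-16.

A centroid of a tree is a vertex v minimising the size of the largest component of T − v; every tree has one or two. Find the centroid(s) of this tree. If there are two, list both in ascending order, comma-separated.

Removing 0 splits the tree into components of sizes 10, 10; the largest is 10 ≤ ⌊21/2⌋ = 10.
Every other node leaves some component of size > 10, so the centroid is unique.

0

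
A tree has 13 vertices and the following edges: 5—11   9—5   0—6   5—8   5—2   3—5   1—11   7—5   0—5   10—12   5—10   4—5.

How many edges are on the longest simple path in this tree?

A longest path is 12 - 10 - 5 - 0 - 6, with 4 edges.

4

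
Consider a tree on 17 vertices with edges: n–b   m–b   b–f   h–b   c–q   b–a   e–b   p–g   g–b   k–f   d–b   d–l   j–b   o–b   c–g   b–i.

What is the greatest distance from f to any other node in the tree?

4

The node farthest from f is q, via f-b-g-c-q — 4 edges.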